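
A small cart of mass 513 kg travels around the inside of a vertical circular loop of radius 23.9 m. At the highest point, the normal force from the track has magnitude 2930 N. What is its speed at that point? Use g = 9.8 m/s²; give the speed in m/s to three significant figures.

19.3 m/s

At the top, N + mg = mv²/r, so v = √(r(N/m + g)) = √(23.9 × (2930/513 + 9.8)) = √(23.9 × 15.51) = √370.7 = 19.25 m/s.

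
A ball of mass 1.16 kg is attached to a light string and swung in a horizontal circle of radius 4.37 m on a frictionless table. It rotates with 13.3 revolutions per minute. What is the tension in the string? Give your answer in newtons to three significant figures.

ω = 13.3 rev/min × 2π/60 = 1.393 rad/s, so v = ωr = 1.393 × 4.37 = 6.086 m/s.
The tension is the only horizontal force, so it supplies the full centripetal force: T = m v²/r = 1.16 × (6.086)²/4.37 = 1.16 × 37.04/4.37 = 9.833 N.

9.83 N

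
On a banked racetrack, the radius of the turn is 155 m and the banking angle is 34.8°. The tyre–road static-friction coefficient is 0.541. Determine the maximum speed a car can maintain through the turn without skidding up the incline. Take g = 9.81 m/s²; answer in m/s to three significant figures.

At the maximum speed, friction acts down the slope at its limiting value f = μN. Radially (horizontal, toward centre): N sinθ + μN cosθ = mv²/r. Vertically: N cosθ − μN sinθ = mg.
Dividing: v² = r g (sinθ + μcosθ)/(cosθ − μsinθ).
sinθ + μcosθ = 0.5707 + 0.541×0.8211 = 1.015; cosθ − μsinθ = 0.8211 − 0.541×0.5707 = 0.5124.
v² = 155 × 9.81 × 1.015/0.5124 = 3012 m²/s², so v = 54.88 m/s.

54.9 m/s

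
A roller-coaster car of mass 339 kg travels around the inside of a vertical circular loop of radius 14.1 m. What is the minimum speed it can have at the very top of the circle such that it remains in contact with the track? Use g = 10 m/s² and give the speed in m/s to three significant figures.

11.9 m/s

At the highest point the centre is directly below, so both the weight and N act inward: N + mg = mv²/r.
At minimum speed N → 0, so mg = mv_min²/r ⇒ v_min = √(g r) = √(10.0 × 14.1) = 11.87 m/s.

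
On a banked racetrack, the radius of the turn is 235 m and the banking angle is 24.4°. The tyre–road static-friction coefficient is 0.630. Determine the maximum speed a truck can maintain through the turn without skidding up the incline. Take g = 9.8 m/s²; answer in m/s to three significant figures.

At the maximum speed, friction acts down the slope at its limiting value f = μN. Radially (horizontal, toward centre): N sinθ + μN cosθ = mv²/r. Vertically: N cosθ − μN sinθ = mg.
Dividing: v² = r g (sinθ + μcosθ)/(cosθ − μsinθ).
sinθ + μcosθ = 0.4131 + 0.630×0.9107 = 0.9868; cosθ − μsinθ = 0.9107 − 0.630×0.4131 = 0.6504.
v² = 235 × 9.8 × 0.9868/0.6504 = 3494 m²/s², so v = 59.11 m/s.

59.1 m/s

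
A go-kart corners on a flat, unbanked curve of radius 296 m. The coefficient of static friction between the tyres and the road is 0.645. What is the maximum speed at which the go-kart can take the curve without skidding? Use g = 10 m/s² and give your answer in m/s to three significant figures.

On a flat curve, static friction is the only horizontal force, so it must supply the full centripetal force: μ_s m g = m v²/r.
Mass cancels: v_max = √(μ_s g r) = √(0.645 × 10.0 × 296) = √1909 = 43.69 m/s.

43.7 m/s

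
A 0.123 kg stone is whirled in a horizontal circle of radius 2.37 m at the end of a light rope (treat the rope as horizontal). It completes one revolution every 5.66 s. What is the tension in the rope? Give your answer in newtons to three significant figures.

v = 2πr/T = 2π × 2.37/5.66 = 2.631 m/s.
The tension is the only horizontal force, so it supplies the full centripetal force: T = m v²/r = 0.123 × (2.631)²/2.37 = 0.123 × 6.922/2.37 = 0.3592 N.

0.359 N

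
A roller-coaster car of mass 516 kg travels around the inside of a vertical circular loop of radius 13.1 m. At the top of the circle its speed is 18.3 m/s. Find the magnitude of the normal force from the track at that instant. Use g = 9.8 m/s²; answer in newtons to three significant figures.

At the top, both N and the weight mg point inward (toward the centre), so N + mg = mv²/r.
N = m(v²/r − g) = 516 × ((18.3)²/13.1 − 9.8) = 516 × (25.56 − 9.8) = 516 × 15.76 = 8134 N.

8130 N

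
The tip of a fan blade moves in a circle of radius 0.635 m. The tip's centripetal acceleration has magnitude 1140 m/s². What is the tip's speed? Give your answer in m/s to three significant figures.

a_c = v²/r ⇒ v = √(a_c · r) = √(1140 × 0.635) = √723.9 = 26.91 m/s.

26.9 m/s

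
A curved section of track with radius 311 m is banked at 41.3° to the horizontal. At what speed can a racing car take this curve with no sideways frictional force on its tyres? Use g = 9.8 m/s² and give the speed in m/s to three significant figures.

On a frictionless banked curve, N sinθ = mv²/r and N cosθ = mg, so tanθ = v²/(rg).
v = √(r g tanθ) = √(311 × 9.8 × tan 41.3°) = √(311 × 9.8 × 0.8785) = √2678 = 51.75 m/s.

51.7 m/s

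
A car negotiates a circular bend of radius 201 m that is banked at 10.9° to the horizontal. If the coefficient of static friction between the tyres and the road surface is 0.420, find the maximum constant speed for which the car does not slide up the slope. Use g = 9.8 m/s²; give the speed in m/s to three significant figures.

At the maximum speed, friction acts down the slope at its limiting value f = μN. Radially (horizontal, toward centre): N sinθ + μN cosθ = mv²/r. Vertically: N cosθ − μN sinθ = mg.
Dividing: v² = r g (sinθ + μcosθ)/(cosθ − μsinθ).
sinθ + μcosθ = 0.1891 + 0.420×0.9820 = 0.6015; cosθ − μsinθ = 0.9820 − 0.420×0.1891 = 0.9025.
v² = 201 × 9.8 × 0.6015/0.9025 = 1313 m²/s², so v = 36.23 m/s.

36.2 m/s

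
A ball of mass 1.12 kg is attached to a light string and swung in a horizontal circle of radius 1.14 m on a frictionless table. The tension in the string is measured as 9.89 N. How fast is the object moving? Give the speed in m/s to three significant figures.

T = m v²/r ⇒ v = √(T r / m) = √(9.89 × 1.14 / 1.12) = √10.07 = 3.173 m/s.

3.17 m/s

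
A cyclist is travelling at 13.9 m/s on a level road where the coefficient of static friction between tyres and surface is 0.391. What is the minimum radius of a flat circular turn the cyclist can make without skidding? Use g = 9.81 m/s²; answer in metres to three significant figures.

At the limit, μ_s m g = m v²/r, so r_min = v²/(μ_s g) = (13.9)²/(0.391 × 9.81) = 193.2/3.836 = 50.37 m.

50.4 m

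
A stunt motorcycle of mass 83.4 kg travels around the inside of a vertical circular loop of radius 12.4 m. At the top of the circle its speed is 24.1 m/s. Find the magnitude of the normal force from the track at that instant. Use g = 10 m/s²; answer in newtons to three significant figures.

At the top, both N and the weight mg point inward (toward the centre), so N + mg = mv²/r.
N = m(v²/r − g) = 83.4 × ((24.1)²/12.4 − 10.0) = 83.4 × (46.84 − 10.0) = 83.4 × 36.84 = 3072 N.

3070 N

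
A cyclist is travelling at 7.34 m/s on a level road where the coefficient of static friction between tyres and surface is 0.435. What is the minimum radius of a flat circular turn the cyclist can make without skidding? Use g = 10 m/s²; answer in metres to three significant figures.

At the limit, μ_s m g = m v²/r, so r_min = v²/(μ_s g) = (7.34)²/(0.435 × 10.0) = 53.88/4.350 = 12.39 m.

12.4 m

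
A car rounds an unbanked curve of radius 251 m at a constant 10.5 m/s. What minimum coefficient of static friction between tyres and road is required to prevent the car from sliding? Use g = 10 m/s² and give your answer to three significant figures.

0.0439

Friction provides the centripetal force: μ_s m g = m v²/r, so μ_s = v²/(g r) = (10.50)²/(10.0 × 251) = 110.2/2510 = 0.04392.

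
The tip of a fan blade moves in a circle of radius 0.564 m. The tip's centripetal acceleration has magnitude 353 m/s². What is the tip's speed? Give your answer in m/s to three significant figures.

a_c = v²/r ⇒ v = √(a_c · r) = √(353 × 0.564) = √199.1 = 14.11 m/s.

14.1 m/s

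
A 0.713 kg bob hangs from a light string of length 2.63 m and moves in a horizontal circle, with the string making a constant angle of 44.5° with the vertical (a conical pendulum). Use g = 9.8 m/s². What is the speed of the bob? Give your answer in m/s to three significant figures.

The radius of the circle is r = L sinθ = 2.63 × sin 44.5° = 1.843 m.
Horizontally T sinθ = mv²/r and vertically T cosθ = mg, so tanθ = v²/(rg).
v = √(r g tanθ) = √(1.843 × 9.8 × 0.9827) = √17.75 = 4.213 m/s.

4.21 m/s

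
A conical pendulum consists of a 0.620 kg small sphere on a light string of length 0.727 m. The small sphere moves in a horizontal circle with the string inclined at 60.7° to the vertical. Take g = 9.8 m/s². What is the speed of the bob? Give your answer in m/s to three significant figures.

The radius of the circle is r = L sinθ = 0.727 × sin 60.7° = 0.6340 m.
Horizontally T sinθ = mv²/r and vertically T cosθ = mg, so tanθ = v²/(rg).
v = √(r g tanθ) = √(0.6340 × 9.8 × 1.782) = √11.07 = 3.327 m/s.

3.33 m/s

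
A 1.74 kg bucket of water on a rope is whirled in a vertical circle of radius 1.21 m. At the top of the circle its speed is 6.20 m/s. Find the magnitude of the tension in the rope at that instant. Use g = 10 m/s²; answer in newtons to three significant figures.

At the top, both T and the weight mg point inward (toward the centre), so T + mg = mv²/r.
T = m(v²/r − g) = 1.74 × ((6.20)²/1.21 − 10.0) = 1.74 × (31.77 − 10.0) = 1.74 × 21.77 = 37.88 N.

37.9 N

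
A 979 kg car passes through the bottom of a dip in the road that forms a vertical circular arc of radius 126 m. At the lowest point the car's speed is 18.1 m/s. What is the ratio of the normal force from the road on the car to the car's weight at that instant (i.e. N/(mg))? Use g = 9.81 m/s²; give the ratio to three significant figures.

At the bottom, N − mg = mv²/r, so N = m(v²/r + g) and N/(mg) = v²/(rg) + 1 = (18.1)²/(126 × 9.81) + 1 = 0.2650 + 1 = 1.265.

1.27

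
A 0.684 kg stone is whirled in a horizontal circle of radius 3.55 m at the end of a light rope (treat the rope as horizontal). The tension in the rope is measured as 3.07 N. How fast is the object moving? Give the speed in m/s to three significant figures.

T = m v²/r ⇒ v = √(T r / m) = √(3.07 × 3.55 / 0.684) = √15.93 = 3.992 m/s.

3.99 m/s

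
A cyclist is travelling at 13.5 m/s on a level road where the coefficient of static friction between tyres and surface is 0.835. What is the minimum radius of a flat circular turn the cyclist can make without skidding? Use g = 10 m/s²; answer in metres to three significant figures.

21.8 m

At the limit, μ_s m g = m v²/r, so r_min = v²/(μ_s g) = (13.5)²/(0.835 × 10.0) = 182.2/8.350 = 21.83 m.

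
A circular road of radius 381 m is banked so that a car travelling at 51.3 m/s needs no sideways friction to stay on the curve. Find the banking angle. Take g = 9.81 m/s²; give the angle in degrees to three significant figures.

For a frictionless banked turn: horizontally N sinθ = mv²/r and vertically N cosθ = mg.
Dividing: tanθ = v²/(r g) = (51.3)²/(381 × 9.81) = 2632/3738 = 0.7041.
θ = arctan(0.7041) = 35.15°.

35.1°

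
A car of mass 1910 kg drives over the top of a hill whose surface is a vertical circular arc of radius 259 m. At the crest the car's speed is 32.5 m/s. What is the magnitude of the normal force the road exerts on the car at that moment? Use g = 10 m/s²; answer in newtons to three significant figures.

11300 N

At the crest the centripetal acceleration points downward (toward the centre of the arc), so mg − N = mv²/r.
N = m(g − v²/r) = 1910 × (10.0 − (32.5)²/259) = 1910 × (10.0 − 4.078) = 1910 × 5.922 = 11310 N.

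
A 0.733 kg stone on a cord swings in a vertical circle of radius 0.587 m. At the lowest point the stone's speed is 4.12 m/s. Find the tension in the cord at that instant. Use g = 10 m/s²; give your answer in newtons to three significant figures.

At the lowest point, T points up (toward the centre) and the weight mg points down (away from the centre), so the net inward force is T − mg = mv²/r.
T = m(v²/r + g) = 0.733 × ((4.12)²/0.587 + 10.0) = 0.733 × (28.92 + 10.0) = 0.733 × 38.92 = 28.53 N.

28.5 N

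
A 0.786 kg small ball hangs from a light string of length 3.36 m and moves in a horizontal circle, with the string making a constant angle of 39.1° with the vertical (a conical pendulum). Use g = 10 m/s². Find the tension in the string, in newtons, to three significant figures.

10.1 N

Vertically the bob has no acceleration, so T cosθ = mg.
T = mg/cosθ = 0.786 × 10.0 / cos 39.1° = 7.860/0.7760 = 10.13 N.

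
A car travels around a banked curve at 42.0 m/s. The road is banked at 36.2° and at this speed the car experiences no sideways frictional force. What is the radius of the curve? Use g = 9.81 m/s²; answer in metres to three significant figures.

Frictionless banking: tanθ = v²/(rg), so r = v²/(g tanθ).
r = (42.0)²/(9.81 × tan 36.2°) = 1764/(9.81 × 0.7319) = 1764/7.180 = 245.7 m.

246 m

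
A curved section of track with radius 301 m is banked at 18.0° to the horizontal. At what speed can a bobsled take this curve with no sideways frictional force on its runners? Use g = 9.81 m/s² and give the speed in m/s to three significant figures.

On a frictionless banked curve, N sinθ = mv²/r and N cosθ = mg, so tanθ = v²/(rg).
v = √(r g tanθ) = √(301 × 9.81 × tan 18.0°) = √(301 × 9.81 × 0.3249) = √959.4 = 30.97 m/s.

31.0 m/s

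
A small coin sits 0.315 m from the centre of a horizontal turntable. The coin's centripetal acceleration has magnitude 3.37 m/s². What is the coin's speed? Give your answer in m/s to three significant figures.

1.03 m/s

a_c = v²/r ⇒ v = √(a_c · r) = √(3.37 × 0.315) = √1.062 = 1.030 m/s.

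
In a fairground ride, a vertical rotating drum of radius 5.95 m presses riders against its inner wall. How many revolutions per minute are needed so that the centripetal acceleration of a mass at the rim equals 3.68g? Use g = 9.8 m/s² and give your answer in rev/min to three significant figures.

Require ω²r = 3.68g, so ω = √(3.68 × 9.8/5.95) = 2.462 rad/s.
In rev/min: ω × 60/(2π) = 2.462 × 60/(2π) = 23.51 rev/min.

23.5 rev/min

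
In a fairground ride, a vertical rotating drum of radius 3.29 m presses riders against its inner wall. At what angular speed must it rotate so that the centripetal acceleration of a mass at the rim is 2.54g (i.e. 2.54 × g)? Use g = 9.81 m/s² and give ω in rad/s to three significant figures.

Centripetal acceleration a_c = ω²r. Setting ω²r = 2.54g:
ω = √(2.54g / r) = √(2.54 × 9.81 / 3.29) = √7.574 = 2.752 rad/s.

2.75 rad/s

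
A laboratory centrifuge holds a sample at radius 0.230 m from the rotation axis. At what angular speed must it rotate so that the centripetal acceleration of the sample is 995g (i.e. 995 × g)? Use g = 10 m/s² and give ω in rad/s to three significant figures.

208 rad/s

Centripetal acceleration a_c = ω²r. Setting ω²r = 995g:
ω = √(995g / r) = √(995 × 10.0 / 0.230) = √43260 = 208.0 rad/s.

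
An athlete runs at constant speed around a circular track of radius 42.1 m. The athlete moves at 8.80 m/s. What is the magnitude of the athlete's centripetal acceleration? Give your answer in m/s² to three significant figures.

1.84 m/s²

a_c = v²/r = (8.800)²/42.1 = 77.44/42.1 = 1.839 m/s².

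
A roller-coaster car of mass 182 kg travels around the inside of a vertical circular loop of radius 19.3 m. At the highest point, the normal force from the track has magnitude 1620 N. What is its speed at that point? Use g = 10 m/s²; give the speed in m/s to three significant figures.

At the top, N + mg = mv²/r, so v = √(r(N/m + g)) = √(19.3 × (1620/182 + 10.0)) = √(19.3 × 18.90) = √364.8 = 19.10 m/s.

19.1 m/s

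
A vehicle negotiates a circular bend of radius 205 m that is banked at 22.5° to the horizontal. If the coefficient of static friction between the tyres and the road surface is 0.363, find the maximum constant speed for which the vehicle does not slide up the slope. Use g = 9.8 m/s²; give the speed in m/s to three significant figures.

At the maximum speed, friction acts down the slope at its limiting value f = μN. Radially (horizontal, toward centre): N sinθ + μN cosθ = mv²/r. Vertically: N cosθ − μN sinθ = mg.
Dividing: v² = r g (sinθ + μcosθ)/(cosθ − μsinθ).
sinθ + μcosθ = 0.3827 + 0.363×0.9239 = 0.7181; cosθ − μsinθ = 0.9239 − 0.363×0.3827 = 0.7850.
v² = 205 × 9.8 × 0.7181/0.7850 = 1838 m²/s², so v = 42.87 m/s.

42.9 m/s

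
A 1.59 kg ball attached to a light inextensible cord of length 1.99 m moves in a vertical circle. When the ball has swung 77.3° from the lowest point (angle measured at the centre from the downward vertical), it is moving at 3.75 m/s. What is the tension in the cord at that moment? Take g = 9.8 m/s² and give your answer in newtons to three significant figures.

Take the radial direction toward the centre of the circle as positive. The component of the weight along the string toward the centre is −mg cos φ (φ measured from the bottom), so Newton's second law along the string gives T − mg cos φ = m v²/r.
cos 77.3° = 0.2198, so T = m(v²/r + g cos φ) = 1.59 × ((3.75)²/1.99 + 9.8 × 0.2198) = 1.59 × (7.067 + (2.154)) = 1.59 × 9.221 = 14.66 N.

14.7 N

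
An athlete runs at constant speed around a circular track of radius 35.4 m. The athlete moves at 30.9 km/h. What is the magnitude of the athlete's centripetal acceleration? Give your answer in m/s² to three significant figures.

2.08 m/s²

v = 30.9 km/h = 30.9/3.6 = 8.583 m/s.
a_c = v²/r = (8.583)²/35.4 = 73.67/35.4 = 2.081 m/s².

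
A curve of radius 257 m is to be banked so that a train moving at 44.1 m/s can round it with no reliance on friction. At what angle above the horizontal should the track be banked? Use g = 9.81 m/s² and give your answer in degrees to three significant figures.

37.6°

For a frictionless banked turn: horizontally N sinθ = mv²/r and vertically N cosθ = mg.
Dividing: tanθ = v²/(r g) = (44.1)²/(257 × 9.81) = 1945/2521 = 0.7714.
θ = arctan(0.7714) = 37.65°.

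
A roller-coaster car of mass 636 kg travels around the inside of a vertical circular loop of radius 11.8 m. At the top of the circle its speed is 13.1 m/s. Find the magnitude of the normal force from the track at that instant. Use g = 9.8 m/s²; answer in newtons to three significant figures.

At the top, both N and the weight mg point inward (toward the centre), so N + mg = mv²/r.
N = m(v²/r − g) = 636 × ((13.1)²/11.8 − 9.8) = 636 × (14.54 − 9.8) = 636 × 4.743 = 3017 N.

3020 N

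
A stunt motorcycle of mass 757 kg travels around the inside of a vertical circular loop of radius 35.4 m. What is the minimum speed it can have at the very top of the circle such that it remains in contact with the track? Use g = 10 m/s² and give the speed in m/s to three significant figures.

18.8 m/s

At the top, both weight mg and N point toward the centre: N + mg = mv²/r.
At minimum speed N → 0, so mg = mv_min²/r ⇒ v_min = √(g r) = √(10.0 × 35.4) = 18.81 m/s.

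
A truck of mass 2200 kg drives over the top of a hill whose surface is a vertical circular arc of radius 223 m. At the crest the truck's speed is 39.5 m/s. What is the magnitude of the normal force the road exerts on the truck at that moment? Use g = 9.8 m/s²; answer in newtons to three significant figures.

6170 N

At the crest the centripetal acceleration points downward (toward the centre of the arc), so mg − N = mv²/r.
N = m(g − v²/r) = 2200 × (9.8 − (39.5)²/223) = 2200 × (9.8 − 6.997) = 2200 × 2.803 = 6167 N.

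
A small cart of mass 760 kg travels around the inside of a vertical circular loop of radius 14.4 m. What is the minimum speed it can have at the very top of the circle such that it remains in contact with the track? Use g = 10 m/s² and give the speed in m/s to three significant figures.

12.0 m/s

At the highest point the centre is directly below, so both the weight and N act inward: N + mg = mv²/r.
At minimum speed N → 0, so mg = mv_min²/r ⇒ v_min = √(g r) = √(10.0 × 14.4) = 12.00 m/s.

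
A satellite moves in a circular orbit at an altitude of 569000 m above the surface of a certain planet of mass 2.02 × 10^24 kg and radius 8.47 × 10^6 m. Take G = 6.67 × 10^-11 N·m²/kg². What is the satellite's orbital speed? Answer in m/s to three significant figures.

3860 m/s

Orbital radius r = R + h = 8.47 × 10^6 + 569000 = 9.039 × 10^6 m.
Gravity supplies the centripetal force: G M m / r² = m v² / r, so v = √(GM/r).
v = √(6.67 × 10^-11 × 2.02 × 10^24 / 9.039 × 10^6) = √(1.491 × 10^7) = 3861 m/s.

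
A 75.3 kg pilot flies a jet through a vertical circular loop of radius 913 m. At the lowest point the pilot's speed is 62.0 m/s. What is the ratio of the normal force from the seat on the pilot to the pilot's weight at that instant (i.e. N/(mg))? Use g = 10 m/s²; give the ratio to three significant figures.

1.42

At the bottom, N − mg = mv²/r, so N = m(v²/r + g) and N/(mg) = v²/(rg) + 1 = (62.0)²/(913 × 10.0) + 1 = 0.4210 + 1 = 1.421.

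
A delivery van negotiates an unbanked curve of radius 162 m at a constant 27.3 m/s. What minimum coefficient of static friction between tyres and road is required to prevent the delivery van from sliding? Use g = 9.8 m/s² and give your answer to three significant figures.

0.469

Friction provides the centripetal force: μ_s m g = m v²/r, so μ_s = v²/(g r) = (27.30)²/(9.8 × 162) = 745.3/1588 = 0.4694.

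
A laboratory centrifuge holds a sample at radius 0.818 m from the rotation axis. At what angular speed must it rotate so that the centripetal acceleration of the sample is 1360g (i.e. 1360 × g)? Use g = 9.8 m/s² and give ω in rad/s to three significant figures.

Centripetal acceleration a_c = ω²r. Setting ω²r = 1360g:
ω = √(1360g / r) = √(1360 × 9.8 / 0.818) = √16290 = 127.6 rad/s.

128 rad/s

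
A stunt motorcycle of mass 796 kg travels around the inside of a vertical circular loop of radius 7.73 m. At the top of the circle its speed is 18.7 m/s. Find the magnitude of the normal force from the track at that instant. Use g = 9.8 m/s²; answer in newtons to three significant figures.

28200 N

At the top, both N and the weight mg point inward (toward the centre), so N + mg = mv²/r.
N = m(v²/r − g) = 796 × ((18.7)²/7.73 − 9.8) = 796 × (45.24 − 9.8) = 796 × 35.44 = 28210 N.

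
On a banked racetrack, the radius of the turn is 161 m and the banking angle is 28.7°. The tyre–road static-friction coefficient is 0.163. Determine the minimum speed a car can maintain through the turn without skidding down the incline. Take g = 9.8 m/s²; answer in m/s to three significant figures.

23.6 m/s

At the minimum speed, friction acts up the slope at its limiting value f = μN. Radially (horizontal, toward centre): N sinθ − μN cosθ = mv²/r. Vertically: N cosθ + μN sinθ = mg.
Dividing: v² = r g (sinθ − μcosθ)/(cosθ + μsinθ).
sinθ − μcosθ = 0.4802 − 0.163×0.8771 = 0.3372; cosθ + μsinθ = 0.8771 + 0.163×0.4802 = 0.9554.
v² = 161 × 9.8 × 0.3372/0.9554 = 556.9 m²/s², so v = 23.60 m/s.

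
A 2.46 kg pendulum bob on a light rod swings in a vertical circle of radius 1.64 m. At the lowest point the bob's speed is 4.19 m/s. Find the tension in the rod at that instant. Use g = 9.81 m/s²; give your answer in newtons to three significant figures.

50.5 N

At the lowest point, T points up (toward the centre) and the weight mg points down (away from the centre), so the net inward force is T − mg = mv²/r.
T = m(v²/r + g) = 2.46 × ((4.19)²/1.64 + 9.81) = 2.46 × (10.70 + 9.81) = 2.46 × 20.51 = 50.47 N.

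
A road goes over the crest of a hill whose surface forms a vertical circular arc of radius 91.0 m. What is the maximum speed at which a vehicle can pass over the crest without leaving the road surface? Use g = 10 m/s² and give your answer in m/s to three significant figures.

30.2 m/s

At the crest the centre of the circle is below the vehicle, so the net downward (centripetal) force is mg − N = mv²/r.
The vehicle leaves the road when N → 0, giving v_max = √(g r) = √(10.0 × 91.0) = 30.17 m/s.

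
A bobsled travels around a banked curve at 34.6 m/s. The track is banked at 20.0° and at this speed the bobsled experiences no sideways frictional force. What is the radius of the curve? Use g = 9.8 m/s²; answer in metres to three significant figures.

336 m

Frictionless banking: tanθ = v²/(rg), so r = v²/(g tanθ).
r = (34.6)²/(9.8 × tan 20.0°) = 1197/(9.8 × 0.3640) = 1197/3.567 = 335.6 m.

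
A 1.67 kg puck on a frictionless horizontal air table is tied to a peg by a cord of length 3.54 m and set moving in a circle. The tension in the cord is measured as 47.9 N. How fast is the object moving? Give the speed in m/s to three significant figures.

10.1 m/s

T = m v²/r ⇒ v = √(T r / m) = √(47.9 × 3.54 / 1.67) = √101.5 = 10.08 m/s.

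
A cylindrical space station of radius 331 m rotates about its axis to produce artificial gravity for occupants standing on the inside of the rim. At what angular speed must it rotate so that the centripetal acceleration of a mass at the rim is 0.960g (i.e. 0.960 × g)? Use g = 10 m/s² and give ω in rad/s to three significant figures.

Centripetal acceleration a_c = ω²r. Setting ω²r = 0.960g:
ω = √(0.960g / r) = √(0.960 × 10.0 / 331) = √0.02900 = 0.1703 rad/s.

0.170 rad/s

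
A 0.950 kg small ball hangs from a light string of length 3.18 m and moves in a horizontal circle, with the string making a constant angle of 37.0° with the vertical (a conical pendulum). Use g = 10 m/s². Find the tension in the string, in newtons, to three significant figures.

Vertically the bob has no acceleration, so T cosθ = mg.
T = mg/cosθ = 0.950 × 10.0 / cos 37.0° = 9.500/0.7986 = 11.90 N.

11.9 N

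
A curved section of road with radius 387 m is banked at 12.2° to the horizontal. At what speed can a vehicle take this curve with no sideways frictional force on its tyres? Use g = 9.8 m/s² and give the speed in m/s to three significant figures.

On a frictionless banked curve, N sinθ = mv²/r and N cosθ = mg, so tanθ = v²/(rg).
v = √(r g tanθ) = √(387 × 9.8 × tan 12.2°) = √(387 × 9.8 × 0.2162) = √820.0 = 28.64 m/s.

28.6 m/s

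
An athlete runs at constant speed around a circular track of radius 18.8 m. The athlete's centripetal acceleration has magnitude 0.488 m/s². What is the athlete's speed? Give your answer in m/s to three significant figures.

3.03 m/s

a_c = v²/r ⇒ v = √(a_c · r) = √(0.488 × 18.8) = √9.174 = 3.029 m/s.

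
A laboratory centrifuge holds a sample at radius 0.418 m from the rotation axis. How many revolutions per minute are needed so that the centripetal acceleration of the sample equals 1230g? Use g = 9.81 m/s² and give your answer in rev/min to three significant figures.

1620 rev/min

Require ω²r = 1230g, so ω = √(1230 × 9.81/0.418) = 169.9 rad/s.
In rev/min: ω × 60/(2π) = 169.9 × 60/(2π) = 1622 rev/min.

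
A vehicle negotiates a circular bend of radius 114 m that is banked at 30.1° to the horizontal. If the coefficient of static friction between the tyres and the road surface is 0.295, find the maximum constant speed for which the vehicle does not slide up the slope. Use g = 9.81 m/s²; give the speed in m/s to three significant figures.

At the maximum speed, friction acts down the slope at its limiting value f = μN. Radially (horizontal, toward centre): N sinθ + μN cosθ = mv²/r. Vertically: N cosθ − μN sinθ = mg.
Dividing: v² = r g (sinθ + μcosθ)/(cosθ − μsinθ).
sinθ + μcosθ = 0.5015 + 0.295×0.8652 = 0.7567; cosθ − μsinθ = 0.8652 − 0.295×0.5015 = 0.7172.
v² = 114 × 9.81 × 0.7567/0.7172 = 1180 m²/s², so v = 34.35 m/s.

34.4 m/s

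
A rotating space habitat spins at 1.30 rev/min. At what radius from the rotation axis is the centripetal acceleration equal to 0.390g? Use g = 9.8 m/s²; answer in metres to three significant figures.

206 m

ω = 1.30 rev/min × 2π/60 = 0.1361 rad/s.
a_c = ω²r = 0.390g ⇒ r = 0.390 × 9.8 / (0.1361)² = 3.822/0.01853 = 206.2 m.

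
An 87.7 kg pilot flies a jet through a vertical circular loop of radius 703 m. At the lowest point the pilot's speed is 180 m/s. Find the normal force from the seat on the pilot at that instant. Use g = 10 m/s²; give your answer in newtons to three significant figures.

At the lowest point, N points up (toward the centre) and the weight mg points down (away from the centre), so the net inward force is N − mg = mv²/r.
N = m(v²/r + g) = 87.7 × ((180)²/703 + 10.0) = 87.7 × (46.09 + 10.0) = 87.7 × 56.09 = 4919 N.

4920 N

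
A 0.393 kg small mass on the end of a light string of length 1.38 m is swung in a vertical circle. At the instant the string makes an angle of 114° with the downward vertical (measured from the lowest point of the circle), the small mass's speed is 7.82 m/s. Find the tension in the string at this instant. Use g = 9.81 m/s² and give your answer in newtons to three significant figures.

Take the radial direction toward the centre of the circle as positive. The component of the weight along the string toward the centre is −mg cos φ (φ measured from the bottom), so Newton's second law along the string gives T − mg cos φ = m v²/r.
cos 114° = -0.4067, so T = m(v²/r + g cos φ) = 0.393 × ((7.82)²/1.38 + 9.81 × -0.4067) = 0.393 × (44.31 + (-3.990)) = 0.393 × 40.32 = 15.85 N.

15.8 N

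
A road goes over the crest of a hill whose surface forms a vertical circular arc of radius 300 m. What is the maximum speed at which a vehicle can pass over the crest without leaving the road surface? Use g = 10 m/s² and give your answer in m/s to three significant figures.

54.8 m/s

At the crest the centre of the circle is below the vehicle, so the net downward (centripetal) force is mg − N = mv²/r.
The vehicle leaves the road when N → 0, giving v_max = √(g r) = √(10.0 × 300) = 54.77 m/s.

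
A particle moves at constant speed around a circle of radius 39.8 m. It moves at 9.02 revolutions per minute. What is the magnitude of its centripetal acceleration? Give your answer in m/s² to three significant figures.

35.5 m/s²

ω = 9.02 rev/min × 2π/60 = 0.9446 rad/s, so v = ωr = 0.9446 × 39.8 = 37.59 m/s.
a_c = v²/r = (37.59)²/39.8 = 1413/39.8 = 35.51 m/s².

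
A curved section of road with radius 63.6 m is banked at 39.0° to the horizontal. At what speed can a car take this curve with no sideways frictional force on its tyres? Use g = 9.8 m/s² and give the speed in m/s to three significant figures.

On a frictionless banked curve, N sinθ = mv²/r and N cosθ = mg, so tanθ = v²/(rg).
v = √(r g tanθ) = √(63.6 × 9.8 × tan 39.0°) = √(63.6 × 9.8 × 0.8098) = √504.7 = 22.47 m/s.

22.5 m/s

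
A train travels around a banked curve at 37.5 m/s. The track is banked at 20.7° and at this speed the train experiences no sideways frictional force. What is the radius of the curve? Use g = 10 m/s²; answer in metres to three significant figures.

372 m

Frictionless banking: tanθ = v²/(rg), so r = v²/(g tanθ).
r = (37.5)²/(10.0 × tan 20.7°) = 1406/(10.0 × 0.3779) = 1406/3.779 = 372.2 m.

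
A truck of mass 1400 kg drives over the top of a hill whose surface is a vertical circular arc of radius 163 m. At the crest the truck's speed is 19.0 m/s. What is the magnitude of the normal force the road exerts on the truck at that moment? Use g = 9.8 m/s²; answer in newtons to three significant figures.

10600 N

At the crest the centripetal acceleration points downward (toward the centre of the arc), so mg − N = mv²/r.
N = m(g − v²/r) = 1400 × (9.8 − (19.0)²/163) = 1400 × (9.8 − 2.215) = 1400 × 7.585 = 10620 N.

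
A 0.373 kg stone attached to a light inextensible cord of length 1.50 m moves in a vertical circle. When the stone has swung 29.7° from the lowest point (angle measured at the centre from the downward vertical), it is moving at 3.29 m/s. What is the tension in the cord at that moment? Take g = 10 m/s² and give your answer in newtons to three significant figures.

5.93 N

Take the radial direction toward the centre of the circle as positive. The component of the weight along the string toward the centre is −mg cos φ (φ measured from the bottom), so Newton's second law along the string gives T − mg cos φ = m v²/r.
cos 29.7° = 0.8686, so T = m(v²/r + g cos φ) = 0.373 × ((3.29)²/1.50 + 10.0 × 0.8686) = 0.373 × (7.216 + (8.686)) = 0.373 × 15.90 = 5.932 N.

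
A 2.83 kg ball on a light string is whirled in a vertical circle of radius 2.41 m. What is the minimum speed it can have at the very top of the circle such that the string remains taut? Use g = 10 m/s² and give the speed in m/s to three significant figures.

At the top, both weight mg and T point toward the centre: T + mg = mv²/r.
At minimum speed T → 0, so mg = mv_min²/r ⇒ v_min = √(g r) = √(10.0 × 2.41) = 4.909 m/s.

4.91 m/s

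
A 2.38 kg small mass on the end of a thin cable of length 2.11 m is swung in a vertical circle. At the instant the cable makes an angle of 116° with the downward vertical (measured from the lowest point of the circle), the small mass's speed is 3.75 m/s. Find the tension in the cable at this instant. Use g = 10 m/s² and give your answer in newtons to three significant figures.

5.43 N

Take the radial direction toward the centre of the circle as positive. The component of the weight along the string toward the centre is −mg cos φ (φ measured from the bottom), so Newton's second law along the string gives T − mg cos φ = m v²/r.
cos 116° = -0.4384, so T = m(v²/r + g cos φ) = 2.38 × ((3.75)²/2.11 + 10.0 × -0.4384) = 2.38 × (6.665 + (-4.384)) = 2.38 × 2.281 = 5.429 N.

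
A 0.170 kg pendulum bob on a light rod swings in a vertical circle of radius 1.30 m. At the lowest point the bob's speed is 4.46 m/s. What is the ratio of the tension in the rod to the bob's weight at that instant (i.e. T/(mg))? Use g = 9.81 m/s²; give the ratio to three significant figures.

At the bottom, T − mg = mv²/r, so T = m(v²/r + g) and T/(mg) = v²/(rg) + 1 = (4.46)²/(1.30 × 9.81) + 1 = 1.560 + 1 = 2.560.

2.56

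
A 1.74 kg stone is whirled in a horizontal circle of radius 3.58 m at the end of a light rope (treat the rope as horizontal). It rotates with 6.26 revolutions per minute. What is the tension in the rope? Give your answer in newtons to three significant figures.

ω = 6.26 rev/min × 2π/60 = 0.6555 rad/s, so v = ωr = 0.6555 × 3.58 = 2.347 m/s.
The tension is the only horizontal force, so it supplies the full centripetal force: T = m v²/r = 1.74 × (2.347)²/3.58 = 1.74 × 5.508/3.58 = 2.677 N.

2.68 N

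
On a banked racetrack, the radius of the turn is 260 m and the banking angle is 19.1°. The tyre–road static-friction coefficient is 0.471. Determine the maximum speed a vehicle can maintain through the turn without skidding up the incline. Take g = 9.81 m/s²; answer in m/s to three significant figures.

At the maximum speed, friction acts down the slope at its limiting value f = μN. Radially (horizontal, toward centre): N sinθ + μN cosθ = mv²/r. Vertically: N cosθ − μN sinθ = mg.
Dividing: v² = r g (sinθ + μcosθ)/(cosθ − μsinθ).
sinθ + μcosθ = 0.3272 + 0.471×0.9449 = 0.7723; cosθ − μsinθ = 0.9449 − 0.471×0.3272 = 0.7908.
v² = 260 × 9.81 × 0.7723/0.7908 = 2491 m²/s², so v = 49.91 m/s.

49.9 m/s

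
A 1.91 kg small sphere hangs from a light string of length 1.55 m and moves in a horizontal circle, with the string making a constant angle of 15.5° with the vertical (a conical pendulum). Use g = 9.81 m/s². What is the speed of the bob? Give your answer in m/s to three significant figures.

The radius of the circle is r = L sinθ = 1.55 × sin 15.5° = 0.4142 m.
Horizontally T sinθ = mv²/r and vertically T cosθ = mg, so tanθ = v²/(rg).
v = √(r g tanθ) = √(0.4142 × 9.81 × 0.2773) = √1.127 = 1.062 m/s.

1.06 m/s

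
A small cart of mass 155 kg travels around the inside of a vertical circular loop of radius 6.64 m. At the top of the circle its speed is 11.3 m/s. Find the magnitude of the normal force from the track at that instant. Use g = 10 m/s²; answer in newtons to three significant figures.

1430 N

At the top, both N and the weight mg point inward (toward the centre), so N + mg = mv²/r.
N = m(v²/r − g) = 155 × ((11.3)²/6.64 − 10.0) = 155 × (19.23 − 10.0) = 155 × 9.230 = 1431 N.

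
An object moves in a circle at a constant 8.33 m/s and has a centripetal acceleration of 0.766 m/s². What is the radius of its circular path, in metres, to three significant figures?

90.6 m

a_c = v²/r ⇒ r = v²/a_c = (8.33)²/0.766 = 69.39/0.766 = 90.59 m.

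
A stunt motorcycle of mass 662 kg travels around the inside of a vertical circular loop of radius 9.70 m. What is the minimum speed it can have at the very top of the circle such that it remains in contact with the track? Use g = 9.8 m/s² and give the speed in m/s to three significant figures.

9.75 m/s

At the top, both weight mg and N point toward the centre: N + mg = mv²/r.
At minimum speed N → 0, so mg = mv_min²/r ⇒ v_min = √(g r) = √(9.8 × 9.70) = 9.750 m/s.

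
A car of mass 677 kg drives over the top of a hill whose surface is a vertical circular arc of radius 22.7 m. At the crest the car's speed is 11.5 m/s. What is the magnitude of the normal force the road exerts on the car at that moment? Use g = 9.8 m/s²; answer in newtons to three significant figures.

2690 N

At the crest the centripetal acceleration points downward (toward the centre of the arc), so mg − N = mv²/r.
N = m(g − v²/r) = 677 × (9.8 − (11.5)²/22.7) = 677 × (9.8 − 5.826) = 677 × 3.974 = 2690 N.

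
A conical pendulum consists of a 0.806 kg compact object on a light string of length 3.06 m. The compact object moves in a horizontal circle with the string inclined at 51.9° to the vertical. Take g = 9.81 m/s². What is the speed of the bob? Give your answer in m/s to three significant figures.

The radius of the circle is r = L sinθ = 3.06 × sin 51.9° = 2.408 m.
Horizontally T sinθ = mv²/r and vertically T cosθ = mg, so tanθ = v²/(rg).
v = √(r g tanθ) = √(2.408 × 9.81 × 1.275) = √30.13 = 5.489 m/s.

5.49 m/s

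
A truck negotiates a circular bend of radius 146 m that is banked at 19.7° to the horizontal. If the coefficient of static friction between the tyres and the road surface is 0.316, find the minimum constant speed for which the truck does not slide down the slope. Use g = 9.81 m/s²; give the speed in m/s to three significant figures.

At the minimum speed, friction acts up the slope at its limiting value f = μN. Radially (horizontal, toward centre): N sinθ − μN cosθ = mv²/r. Vertically: N cosθ + μN sinθ = mg.
Dividing: v² = r g (sinθ − μcosθ)/(cosθ + μsinθ).
sinθ − μcosθ = 0.3371 − 0.316×0.9415 = 0.03959; cosθ + μsinθ = 0.9415 + 0.316×0.3371 = 1.048.
v² = 146 × 9.81 × 0.03959/1.048 = 54.11 m²/s², so v = 7.356 m/s.

7.36 m/s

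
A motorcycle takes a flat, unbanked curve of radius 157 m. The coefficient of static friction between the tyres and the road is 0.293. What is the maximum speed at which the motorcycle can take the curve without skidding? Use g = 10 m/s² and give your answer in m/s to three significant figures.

21.4 m/s

The only inward force on a level bend is static friction, so at the limit f_s = μ_s N = μ_s m g = m v²/r.
Mass cancels: v_max = √(μ_s g r) = √(0.293 × 10.0 × 157) = √460.0 = 21.45 m/s.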